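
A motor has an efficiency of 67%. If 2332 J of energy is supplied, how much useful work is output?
W_out = η × W_in = 0.67 × 2332 = 1562.4 J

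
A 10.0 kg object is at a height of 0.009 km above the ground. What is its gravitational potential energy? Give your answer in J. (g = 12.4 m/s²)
PE = mgh = 10 kg × 12.4 m/s² × 9 m = 1116 J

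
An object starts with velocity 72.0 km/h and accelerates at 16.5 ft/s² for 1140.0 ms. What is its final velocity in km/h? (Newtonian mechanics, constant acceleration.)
v = v₀ + at (with unit conversion) = 92.64 km/h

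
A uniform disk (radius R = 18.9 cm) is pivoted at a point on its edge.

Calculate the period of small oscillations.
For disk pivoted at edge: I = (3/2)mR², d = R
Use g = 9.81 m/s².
I/m = (3/2)R² = 0.05358 m²; d = R = 0.189 m
T = 2π√((3/2)R²/(gR)) = 2π√(3R/(2g)) = 1.068 s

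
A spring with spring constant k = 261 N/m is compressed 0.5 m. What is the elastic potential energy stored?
PE = ½kx² = ½×261×0.5² = 32.62 J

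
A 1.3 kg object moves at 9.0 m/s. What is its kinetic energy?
KE = ½mv² = ½×1.3×9.0² = 52.65 J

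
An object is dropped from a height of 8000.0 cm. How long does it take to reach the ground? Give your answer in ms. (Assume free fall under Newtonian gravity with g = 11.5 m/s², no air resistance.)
t = √(2h/g) (with unit conversion) = 3730.0 ms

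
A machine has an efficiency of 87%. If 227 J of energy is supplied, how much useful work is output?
W_out = η × W_in = 0.87 × 227 = 197.49 J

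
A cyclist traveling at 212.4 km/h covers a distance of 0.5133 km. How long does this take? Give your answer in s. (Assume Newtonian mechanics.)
t = d/v (with unit conversion) = 8.7 s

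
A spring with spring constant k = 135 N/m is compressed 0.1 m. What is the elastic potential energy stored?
PE = ½kx² = ½×135×0.1² = 0.675 J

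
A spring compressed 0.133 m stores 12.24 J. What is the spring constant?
PE = ½kx² → k = 2PE/x² = 2×12.24/0.133² = 1384.0 N/m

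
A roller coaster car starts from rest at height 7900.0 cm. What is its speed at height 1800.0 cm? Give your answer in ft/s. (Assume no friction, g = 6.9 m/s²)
mgh₁ = ½mv₂² + mgh₂ → v₂ = √(2g(h₁−h₂)) = √(2×6.9×(79−18)) = 29.01 m/s = 95.19 ft/s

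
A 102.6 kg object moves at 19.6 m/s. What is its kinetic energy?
KE = ½mv² = ½×102.6×19.6² = 19707.41 J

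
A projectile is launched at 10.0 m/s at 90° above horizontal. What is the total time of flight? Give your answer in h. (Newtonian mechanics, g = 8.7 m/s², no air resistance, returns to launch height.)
T = 2v₀sin(θ)/g (with unit conversion) = 0.0006386 h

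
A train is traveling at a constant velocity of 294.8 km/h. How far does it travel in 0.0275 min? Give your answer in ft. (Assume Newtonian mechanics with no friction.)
d = vt (with unit conversion) = 443.3 ft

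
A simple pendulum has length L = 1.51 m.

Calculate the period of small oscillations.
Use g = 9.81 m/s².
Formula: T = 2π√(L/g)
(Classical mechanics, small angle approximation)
T = 2π√(L/g) = 2π√(1.51/9.81) = 2.465 s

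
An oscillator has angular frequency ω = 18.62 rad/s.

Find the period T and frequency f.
T = 2π/ω = 2π/18.62 = 0.3374 s; f = ω/2π = 2.963 Hz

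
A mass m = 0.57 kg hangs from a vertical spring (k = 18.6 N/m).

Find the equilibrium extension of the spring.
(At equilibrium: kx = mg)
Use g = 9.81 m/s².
x_eq = mg/k = 0.57×9.81/18.6 = 0.3006 m = 30.06 cm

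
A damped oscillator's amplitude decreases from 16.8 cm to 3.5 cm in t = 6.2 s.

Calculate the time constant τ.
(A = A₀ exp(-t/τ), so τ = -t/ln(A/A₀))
A/A₀ = 3.5/16.8 = 0.2083; ln(A/A₀) = -1.569
τ = −t/ln(A/A₀) = −6.2/-1.569 = 3.953 s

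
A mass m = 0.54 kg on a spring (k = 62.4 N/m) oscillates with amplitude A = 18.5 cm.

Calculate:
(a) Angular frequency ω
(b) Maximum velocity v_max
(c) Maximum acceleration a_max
ω = √(k/m) = √(62.4/0.54) = 10.75 rad/s
v_max = ωA = 10.75×0.185 = 1.989 m/s
a_max = ω²A = 10.75²×0.185 = 21.38 m/s²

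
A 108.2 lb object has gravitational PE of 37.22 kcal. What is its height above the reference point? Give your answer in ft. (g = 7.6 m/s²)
PE = mgh → h = PE/(mg) = 1.557e+05 J / (49.08 kg × 7.6 m/s²) = 417.5 m = 1370.0 ft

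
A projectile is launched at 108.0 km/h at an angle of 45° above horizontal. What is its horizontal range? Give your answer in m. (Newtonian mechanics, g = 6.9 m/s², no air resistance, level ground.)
R = v₀² sin(2θ) / g (with unit conversion) = 130.4 m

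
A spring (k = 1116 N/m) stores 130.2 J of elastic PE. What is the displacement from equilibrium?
PE = ½kx² → x = √(2PE/k) = √(2×130.2/1116) = 0.483 m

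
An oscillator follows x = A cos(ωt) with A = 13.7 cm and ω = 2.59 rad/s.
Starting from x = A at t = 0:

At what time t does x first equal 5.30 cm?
cos(ωt) = x/A = 5.3/13.7 = 0.3869
ωt = arccos(0.3869) = 1.174 rad
t = 1.174/2.59 = 0.4531 s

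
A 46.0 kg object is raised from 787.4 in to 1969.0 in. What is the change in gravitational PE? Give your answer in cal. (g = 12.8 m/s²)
ΔPE = mg(h₂ − h₁) = 46 kg × 12.8 m/s² × (50.01 − 20) m = 1.767e+04 J = 4224.0 cal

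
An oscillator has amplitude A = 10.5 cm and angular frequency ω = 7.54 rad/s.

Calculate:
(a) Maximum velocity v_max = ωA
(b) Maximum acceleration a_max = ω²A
v_max = ωA = 7.54×0.105 = 0.7917 m/s
a_max = ω²A = 7.54²×0.105 = 5.969 m/s²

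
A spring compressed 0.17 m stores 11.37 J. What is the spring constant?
PE = ½kx² → k = 2PE/x² = 2×11.37/0.17² = 786.9 N/m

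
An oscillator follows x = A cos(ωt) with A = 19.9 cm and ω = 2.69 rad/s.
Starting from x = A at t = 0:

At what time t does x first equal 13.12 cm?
cos(ωt) = x/A = 13.12/19.9 = 0.6593
ωt = arccos(0.6593) = 0.8509 rad
t = 0.8509/2.69 = 0.3163 s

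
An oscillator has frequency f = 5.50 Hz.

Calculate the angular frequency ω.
ω = 2πf = 2π×5.5 = 34.56 rad/s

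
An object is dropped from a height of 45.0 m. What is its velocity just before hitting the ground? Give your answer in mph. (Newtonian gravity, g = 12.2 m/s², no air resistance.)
v = √(2gh) (with unit conversion) = 74.12 mph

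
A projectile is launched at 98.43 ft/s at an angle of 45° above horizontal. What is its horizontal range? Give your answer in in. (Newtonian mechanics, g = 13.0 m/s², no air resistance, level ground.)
R = v₀² sin(2θ) / g (with unit conversion) = 2726.0 in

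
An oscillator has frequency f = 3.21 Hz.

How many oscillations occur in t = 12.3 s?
n = f×t = 3.21×12.3 = 39.48 oscillations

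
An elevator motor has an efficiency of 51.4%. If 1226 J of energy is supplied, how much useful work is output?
W_out = η × W_in = 0.514 × 1226 = 630.16 J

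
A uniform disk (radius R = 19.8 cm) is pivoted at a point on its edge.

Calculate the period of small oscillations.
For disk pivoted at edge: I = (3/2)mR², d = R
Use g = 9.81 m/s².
I/m = (3/2)R² = 0.05881 m²; d = R = 0.198 m
T = 2π√((3/2)R²/(gR)) = 2π√(3R/(2g)) = 1.093 s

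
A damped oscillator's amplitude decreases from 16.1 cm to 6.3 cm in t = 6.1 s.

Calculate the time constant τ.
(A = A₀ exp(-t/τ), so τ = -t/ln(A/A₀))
A/A₀ = 6.3/16.1 = 0.3913; ln(A/A₀) = -0.9383
τ = −t/ln(A/A₀) = −6.1/-0.9383 = 6.501 s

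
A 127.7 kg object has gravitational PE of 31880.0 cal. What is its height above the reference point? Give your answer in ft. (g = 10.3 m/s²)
PE = mgh → h = PE/(mg) = 1.334e+05 J / (127.7 kg × 10.3 m/s²) = 101.4 m = 332.7 ft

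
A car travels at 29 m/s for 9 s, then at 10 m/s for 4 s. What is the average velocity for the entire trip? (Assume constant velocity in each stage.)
d₁ = v₁t₁ = 29 × 9 = 261 m
d₂ = v₂t₂ = 10 × 4 = 40 m
d_total = 301 m, t_total = 13 s
v_avg = d_total/t_total = 301/13 = 23.15 m/s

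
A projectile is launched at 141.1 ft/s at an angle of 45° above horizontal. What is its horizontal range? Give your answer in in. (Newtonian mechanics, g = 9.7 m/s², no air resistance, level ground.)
R = v₀² sin(2θ) / g (with unit conversion) = 7507.0 in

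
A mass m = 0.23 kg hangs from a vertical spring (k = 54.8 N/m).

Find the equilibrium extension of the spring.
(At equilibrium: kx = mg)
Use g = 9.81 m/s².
x_eq = mg/k = 0.23×9.81/54.8 = 0.04117 m = 4.117 cm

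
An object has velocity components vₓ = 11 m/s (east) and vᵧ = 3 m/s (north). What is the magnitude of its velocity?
|v| = √(vₓ² + vᵧ²) = √(11² + 3²) = √(130) = 11.4 m/s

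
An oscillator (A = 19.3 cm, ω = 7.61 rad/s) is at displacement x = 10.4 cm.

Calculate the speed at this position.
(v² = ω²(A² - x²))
v = ω√(A² − x²) = 7.61×√(0.193² − 0.104²) = 1.237 m/s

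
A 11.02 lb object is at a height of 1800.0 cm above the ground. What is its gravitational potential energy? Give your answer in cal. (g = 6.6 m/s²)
PE = mgh = 4.999 kg × 6.6 m/s² × 18 m = 593.8 J = 141.9 cal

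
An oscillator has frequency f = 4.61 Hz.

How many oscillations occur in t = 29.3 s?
n = f×t = 4.61×29.3 = 135.1 oscillations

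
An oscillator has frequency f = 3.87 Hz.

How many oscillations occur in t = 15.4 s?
n = f×t = 3.87×15.4 = 59.6 oscillations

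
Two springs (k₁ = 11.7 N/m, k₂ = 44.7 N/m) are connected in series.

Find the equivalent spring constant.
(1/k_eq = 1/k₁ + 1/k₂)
1/k_eq = 1/11.7 + 1/44.7 = 0.10784; k_eq = 9.273 N/m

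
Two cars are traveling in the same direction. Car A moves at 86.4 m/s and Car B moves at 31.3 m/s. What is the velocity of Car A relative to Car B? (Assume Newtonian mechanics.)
v_rel = v_A - v_B = 86.4 - 31.3 = 55.1 m/s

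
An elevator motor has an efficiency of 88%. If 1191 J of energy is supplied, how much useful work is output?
W_out = η × W_in = 0.88 × 1191 = 1048.1 J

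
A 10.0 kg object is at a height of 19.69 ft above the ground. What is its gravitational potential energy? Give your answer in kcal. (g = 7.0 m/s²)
PE = mgh = 10 kg × 7.0 m/s² × 6.002 m = 420.1 J = 0.1004 kcal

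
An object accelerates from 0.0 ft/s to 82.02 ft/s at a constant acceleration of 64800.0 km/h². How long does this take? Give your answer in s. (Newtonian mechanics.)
t = (v - v₀)/a (with unit conversion) = 5.0 s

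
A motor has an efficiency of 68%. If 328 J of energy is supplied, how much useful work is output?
W_out = η × W_in = 0.68 × 328 = 223.04 J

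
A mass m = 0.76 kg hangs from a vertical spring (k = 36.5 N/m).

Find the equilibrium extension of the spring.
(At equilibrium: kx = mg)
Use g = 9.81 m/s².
x_eq = mg/k = 0.76×9.81/36.5 = 0.2043 m = 20.43 cm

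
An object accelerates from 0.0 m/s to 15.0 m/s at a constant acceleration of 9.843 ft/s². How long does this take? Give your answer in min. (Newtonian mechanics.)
t = (v - v₀)/a (with unit conversion) = 0.08333 min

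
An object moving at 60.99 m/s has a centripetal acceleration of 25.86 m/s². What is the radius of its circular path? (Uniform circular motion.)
r = v²/a_c = 60.99²/25.86 = 143.84 m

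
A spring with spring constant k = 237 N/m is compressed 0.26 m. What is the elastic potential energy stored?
PE = ½kx² = ½×237×0.26² = 8.011 J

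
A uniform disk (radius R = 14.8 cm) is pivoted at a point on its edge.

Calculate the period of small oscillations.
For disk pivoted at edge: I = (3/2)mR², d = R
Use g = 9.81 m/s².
I/m = (3/2)R² = 0.03286 m²; d = R = 0.148 m
T = 2π√((3/2)R²/(gR)) = 2π√(3R/(2g)) = 0.9452 s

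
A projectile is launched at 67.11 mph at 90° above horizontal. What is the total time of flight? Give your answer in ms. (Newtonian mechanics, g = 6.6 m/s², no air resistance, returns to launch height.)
T = 2v₀sin(θ)/g (with unit conversion) = 9091.0 ms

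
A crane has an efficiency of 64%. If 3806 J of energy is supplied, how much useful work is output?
W_out = η × W_in = 0.64 × 3806 = 2435.8 J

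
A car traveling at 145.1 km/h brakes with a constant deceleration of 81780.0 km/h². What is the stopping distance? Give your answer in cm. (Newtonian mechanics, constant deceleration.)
d = v₀² / (2a) (with unit conversion) = 12870.0 cm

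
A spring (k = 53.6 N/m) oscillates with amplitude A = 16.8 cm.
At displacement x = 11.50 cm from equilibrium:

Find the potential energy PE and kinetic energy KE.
E_total = ½kA² = ½×53.6×(0.168)² = 0.7564 J
PE = ½kx² = ½×53.6×(0.115)² = 0.3544 J
KE = E_total − PE = 0.402 J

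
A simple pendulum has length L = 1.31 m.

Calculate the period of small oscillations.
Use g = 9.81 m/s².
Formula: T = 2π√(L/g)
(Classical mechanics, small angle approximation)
T = 2π√(L/g) = 2π√(1.31/9.81) = 2.296 s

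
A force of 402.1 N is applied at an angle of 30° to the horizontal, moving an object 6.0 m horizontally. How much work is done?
W = Fd cosθ = 402.1×6.0×cos(30°) = 2089.4 J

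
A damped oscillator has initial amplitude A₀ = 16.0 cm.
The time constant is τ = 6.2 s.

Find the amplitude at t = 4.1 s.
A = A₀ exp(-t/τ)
A = A₀ exp(−t/τ) = 16.0×exp(−4.1/6.2) = 8.259 cm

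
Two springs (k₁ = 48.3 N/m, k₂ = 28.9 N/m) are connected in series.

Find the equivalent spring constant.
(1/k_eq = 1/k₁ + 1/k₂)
1/k_eq = 1/48.3 + 1/28.9 = 0.055306; k_eq = 18.08 N/m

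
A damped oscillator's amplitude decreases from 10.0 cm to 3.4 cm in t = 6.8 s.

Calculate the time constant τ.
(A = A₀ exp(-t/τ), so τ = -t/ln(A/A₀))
A/A₀ = 3.4/10.0 = 0.34; ln(A/A₀) = -1.079
τ = −t/ln(A/A₀) = −6.8/-1.079 = 6.303 s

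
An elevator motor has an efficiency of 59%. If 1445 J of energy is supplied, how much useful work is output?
W_out = η × W_in = 0.59 × 1445 = 852.55 J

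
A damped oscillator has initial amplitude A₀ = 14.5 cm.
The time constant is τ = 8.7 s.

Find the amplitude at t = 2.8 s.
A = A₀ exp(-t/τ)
A = A₀ exp(−t/τ) = 14.5×exp(−2.8/8.7) = 10.51 cm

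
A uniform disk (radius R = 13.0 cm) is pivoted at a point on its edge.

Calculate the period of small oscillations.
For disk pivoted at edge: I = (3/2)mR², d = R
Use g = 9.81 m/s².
I/m = (3/2)R² = 0.02535 m²; d = R = 0.13 m
T = 2π√((3/2)R²/(gR)) = 2π√(3R/(2g)) = 0.8859 s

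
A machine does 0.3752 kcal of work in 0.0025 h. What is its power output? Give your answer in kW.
P = W/t = 1570 J / 9 s = 174.4 W = 0.1744 kW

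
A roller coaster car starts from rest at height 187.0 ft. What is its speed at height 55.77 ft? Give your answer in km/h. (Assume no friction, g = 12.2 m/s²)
mgh₁ = ½mv₂² + mgh₂ → v₂ = √(2g(h₁−h₂)) = √(2×12.2×(57−17)) = 31.24 m/s = 112.5 km/h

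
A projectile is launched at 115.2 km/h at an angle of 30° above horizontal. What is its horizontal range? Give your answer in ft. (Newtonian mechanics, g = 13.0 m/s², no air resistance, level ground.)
R = v₀² sin(2θ) / g (with unit conversion) = 223.8 ft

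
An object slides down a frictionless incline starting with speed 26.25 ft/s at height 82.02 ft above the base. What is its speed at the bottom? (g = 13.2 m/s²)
½mv₀² + mgh = ½mv² → v = √(v₀² + 2gh) = √(8.001² + 2×13.2×25) = 26.91 m/s = 88.28 ft/s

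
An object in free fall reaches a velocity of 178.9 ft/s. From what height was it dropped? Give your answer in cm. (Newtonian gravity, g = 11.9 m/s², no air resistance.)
h = v²/(2g) (with unit conversion) = 12490.0 cm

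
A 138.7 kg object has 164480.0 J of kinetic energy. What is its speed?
KE = ½mv² → v = √(2KE/m) = √(2×164480.0/138.7) = 48.7 m/s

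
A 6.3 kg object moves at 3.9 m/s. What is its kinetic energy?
KE = ½mv² = ½×6.3×3.9² = 47.9115 J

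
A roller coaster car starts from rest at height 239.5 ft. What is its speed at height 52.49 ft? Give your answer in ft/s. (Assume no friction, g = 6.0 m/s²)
mgh₁ = ½mv₂² + mgh₂ → v₂ = √(2g(h₁−h₂)) = √(2×6.0×(73−16)) = 26.15 m/s = 85.81 ft/s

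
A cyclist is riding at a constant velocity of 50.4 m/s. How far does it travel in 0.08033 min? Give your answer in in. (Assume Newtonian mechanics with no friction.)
d = vt (with unit conversion) = 9564.0 in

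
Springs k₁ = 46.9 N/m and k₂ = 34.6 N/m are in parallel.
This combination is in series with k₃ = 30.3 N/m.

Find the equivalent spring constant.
k₁₂ = k₁ + k₂ = 81.5 N/m (parallel)
1/k_eq = 1/k₁₂ + 1/k₃ → k_eq = 22.09 N/m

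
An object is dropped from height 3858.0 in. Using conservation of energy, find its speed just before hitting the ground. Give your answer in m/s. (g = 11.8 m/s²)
mgh = ½mv² → v = √(2gh) = √(2×11.8×97.99) = 48.09 m/s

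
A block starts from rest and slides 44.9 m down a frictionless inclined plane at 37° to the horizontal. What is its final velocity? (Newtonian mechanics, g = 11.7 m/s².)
a = g sin(θ) = 11.7 × sin(37°) = 7.04 m/s²
v = √(2ad) = √(2 × 7.04 × 44.9) = 25.15 m/s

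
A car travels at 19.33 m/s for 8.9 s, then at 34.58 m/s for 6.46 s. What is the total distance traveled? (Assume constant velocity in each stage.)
d₁ = v₁t₁ = 19.33 × 8.9 = 172.037 m
d₂ = v₂t₂ = 34.58 × 6.46 = 223.387 m
d_total = 172.037 + 223.387 = 395.42 m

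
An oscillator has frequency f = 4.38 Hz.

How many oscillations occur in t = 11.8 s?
n = f×t = 4.38×11.8 = 51.68 oscillations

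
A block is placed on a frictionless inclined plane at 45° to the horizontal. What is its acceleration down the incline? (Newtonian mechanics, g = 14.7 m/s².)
a = g sin(θ) = 14.7 × sin(45°) = 14.7 × 0.7071 = 10.39 m/s²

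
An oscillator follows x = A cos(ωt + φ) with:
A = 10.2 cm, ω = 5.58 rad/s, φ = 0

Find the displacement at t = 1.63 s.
x = A cos(ωt + φ) = 10.2×cos(5.58×1.63 + 0) = -9.652 cm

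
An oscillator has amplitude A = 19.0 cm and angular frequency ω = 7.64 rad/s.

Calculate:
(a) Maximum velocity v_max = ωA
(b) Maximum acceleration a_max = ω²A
v_max = ωA = 7.64×0.19 = 1.452 m/s
a_max = ω²A = 7.64²×0.19 = 11.09 m/s²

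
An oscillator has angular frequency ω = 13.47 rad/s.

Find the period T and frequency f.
T = 2π/ω = 2π/13.47 = 0.4665 s; f = ω/2π = 2.144 Hz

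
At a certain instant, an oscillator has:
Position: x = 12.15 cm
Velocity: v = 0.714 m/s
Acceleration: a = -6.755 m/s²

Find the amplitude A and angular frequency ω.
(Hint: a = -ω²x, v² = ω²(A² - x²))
a = −ω²x → ω = √(|a|/x) = √(6.755/0.1215) = 7.456 rad/s
v² = ω²(A² − x²) → A = √(x² + v²/ω²) = √(0.1215² + 0.714²/7.456²) = 0.1547 m = 15.47 cm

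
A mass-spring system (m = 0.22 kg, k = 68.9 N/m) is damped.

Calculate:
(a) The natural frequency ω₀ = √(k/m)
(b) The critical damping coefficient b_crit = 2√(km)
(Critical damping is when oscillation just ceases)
ω₀ = √(k/m) = √(68.9/0.22) = 17.7 rad/s
b_crit = 2√(km) = 2√(68.9×0.22) = 7.787 kg/s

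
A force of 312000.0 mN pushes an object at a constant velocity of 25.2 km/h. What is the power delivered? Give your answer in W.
P = Fv = 312 N × 7 m/s = 2184 W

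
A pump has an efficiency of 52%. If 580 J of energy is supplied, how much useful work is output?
W_out = η × W_in = 0.52 × 580 = 301.6 J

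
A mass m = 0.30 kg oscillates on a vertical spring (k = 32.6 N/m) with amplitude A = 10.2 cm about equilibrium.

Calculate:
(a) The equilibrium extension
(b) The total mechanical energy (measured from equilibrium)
x_eq = mg/k = 0.3×9.81/32.6 = 0.09028 m = 9.028 cm
E = ½kA² = ½×32.6×(0.102)² = 0.1696 J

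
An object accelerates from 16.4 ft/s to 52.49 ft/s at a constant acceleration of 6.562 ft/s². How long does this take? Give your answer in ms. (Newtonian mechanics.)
t = (v - v₀)/a (with unit conversion) = 5500.0 ms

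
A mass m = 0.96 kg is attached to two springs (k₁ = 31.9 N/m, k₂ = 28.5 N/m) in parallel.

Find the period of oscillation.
k_eq = k₁+k₂ = 60.4 N/m
T = 2π√(m/k_eq) = 2π√(0.96/60.4) = 0.7921 s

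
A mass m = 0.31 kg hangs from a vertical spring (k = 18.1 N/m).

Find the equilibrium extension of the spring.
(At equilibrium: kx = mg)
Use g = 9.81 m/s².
x_eq = mg/k = 0.31×9.81/18.1 = 0.168 m = 16.8 cm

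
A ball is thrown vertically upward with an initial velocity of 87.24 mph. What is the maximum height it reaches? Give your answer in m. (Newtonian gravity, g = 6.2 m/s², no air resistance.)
h_max = v₀²/(2g) (with unit conversion) = 122.7 m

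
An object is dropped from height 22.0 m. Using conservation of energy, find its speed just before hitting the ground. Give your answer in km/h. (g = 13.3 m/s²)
mgh = ½mv² → v = √(2gh) = √(2×13.3×22) = 24.19 m/s = 87.09 km/h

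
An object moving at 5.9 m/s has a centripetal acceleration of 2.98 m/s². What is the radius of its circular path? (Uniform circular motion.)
r = v²/a_c = 5.9²/2.98 = 11.68 m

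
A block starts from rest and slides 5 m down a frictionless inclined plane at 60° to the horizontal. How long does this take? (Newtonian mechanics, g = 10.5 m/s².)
a = g sin(θ) = 10.5 × sin(60°) = 9.09 m/s²
t = √(2d/a) = √(2 × 5 / 9.09) = 1.05 s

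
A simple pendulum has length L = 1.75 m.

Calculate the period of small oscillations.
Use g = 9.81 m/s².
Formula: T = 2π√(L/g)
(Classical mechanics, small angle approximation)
T = 2π√(L/g) = 2π√(1.75/9.81) = 2.654 s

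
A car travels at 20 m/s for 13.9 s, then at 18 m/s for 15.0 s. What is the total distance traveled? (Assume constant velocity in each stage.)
d₁ = v₁t₁ = 20 × 13.9 = 278 m
d₂ = v₂t₂ = 18 × 15.0 = 270 m
d_total = 278 + 270 = 548.0 m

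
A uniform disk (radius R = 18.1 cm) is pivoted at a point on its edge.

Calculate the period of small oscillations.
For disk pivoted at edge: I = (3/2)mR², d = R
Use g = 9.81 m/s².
I/m = (3/2)R² = 0.04914 m²; d = R = 0.181 m
T = 2π√((3/2)R²/(gR)) = 2π√(3R/(2g)) = 1.045 s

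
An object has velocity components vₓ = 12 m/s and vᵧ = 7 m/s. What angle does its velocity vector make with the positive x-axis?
θ = arctan(vᵧ/vₓ) = arctan(7/12) = 30.26°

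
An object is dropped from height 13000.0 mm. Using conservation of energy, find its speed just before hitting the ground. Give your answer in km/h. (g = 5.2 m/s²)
mgh = ½mv² → v = √(2gh) = √(2×5.2×13) = 11.63 m/s = 41.86 km/h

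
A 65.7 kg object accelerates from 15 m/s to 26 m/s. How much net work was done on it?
W_net = ΔKE = ½m(v₂² − v₁²) = ½×65.7×(26² − 15²) = 14815.35 J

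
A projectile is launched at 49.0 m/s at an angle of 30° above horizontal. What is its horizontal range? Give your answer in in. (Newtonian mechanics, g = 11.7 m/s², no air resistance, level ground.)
R = v₀² sin(2θ) / g (with unit conversion) = 6997.0 in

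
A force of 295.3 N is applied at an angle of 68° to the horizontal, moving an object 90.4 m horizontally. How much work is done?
W = Fd cosθ = 295.3×90.4×cos(68°) = 10000.0 J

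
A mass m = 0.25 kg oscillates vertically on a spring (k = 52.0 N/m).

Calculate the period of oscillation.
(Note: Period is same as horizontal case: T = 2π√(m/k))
T = 2π√(m/k) = 2π√(0.25/52.0) = 0.4357 s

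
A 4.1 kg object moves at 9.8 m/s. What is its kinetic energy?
KE = ½mv² = ½×4.1×9.8² = 196.882 J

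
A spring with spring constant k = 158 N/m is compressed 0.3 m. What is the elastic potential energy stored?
PE = ½kx² = ½×158×0.3² = 7.11 J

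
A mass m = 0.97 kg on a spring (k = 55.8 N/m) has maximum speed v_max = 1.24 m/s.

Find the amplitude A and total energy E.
½mv²_max = ½kA² → A = v_max√(m/k) = 1.24×√(0.97/55.8) = 0.1635 m = 16.35 cm
E = ½mv²_max = ½×0.97×1.24² = 0.7457 J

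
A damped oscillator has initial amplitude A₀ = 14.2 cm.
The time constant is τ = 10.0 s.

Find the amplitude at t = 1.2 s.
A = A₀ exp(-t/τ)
A = A₀ exp(−t/τ) = 14.2×exp(−1.2/10.0) = 12.59 cm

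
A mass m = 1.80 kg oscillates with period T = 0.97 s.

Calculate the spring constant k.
T = 2π√(m/k) → k = m(2π/T)² = 1.8×(2π/0.97)² = 75.52 N/m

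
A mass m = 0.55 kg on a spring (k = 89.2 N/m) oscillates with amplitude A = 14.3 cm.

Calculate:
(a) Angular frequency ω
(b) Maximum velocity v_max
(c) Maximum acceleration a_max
ω = √(k/m) = √(89.2/0.55) = 12.74 rad/s
v_max = ωA = 12.74×0.143 = 1.821 m/s
a_max = ω²A = 12.74²×0.143 = 23.19 m/s²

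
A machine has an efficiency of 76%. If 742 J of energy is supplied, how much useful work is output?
W_out = η × W_in = 0.76 × 742 = 563.92 J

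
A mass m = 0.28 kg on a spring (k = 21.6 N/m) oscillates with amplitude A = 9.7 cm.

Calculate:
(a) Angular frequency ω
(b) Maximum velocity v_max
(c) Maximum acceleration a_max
ω = √(k/m) = √(21.6/0.28) = 8.783 rad/s
v_max = ωA = 8.783×0.097 = 0.852 m/s
a_max = ω²A = 8.783²×0.097 = 7.483 m/s²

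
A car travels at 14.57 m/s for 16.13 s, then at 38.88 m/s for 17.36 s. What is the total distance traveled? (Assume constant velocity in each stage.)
d₁ = v₁t₁ = 14.57 × 16.13 = 235.014 m
d₂ = v₂t₂ = 38.88 × 17.36 = 674.957 m
d_total = 235.014 + 674.957 = 909.97 m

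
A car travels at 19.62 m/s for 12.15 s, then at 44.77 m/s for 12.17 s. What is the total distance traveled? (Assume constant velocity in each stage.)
d₁ = v₁t₁ = 19.62 × 12.15 = 238.383 m
d₂ = v₂t₂ = 44.77 × 12.17 = 544.851 m
d_total = 238.383 + 544.851 = 783.23 m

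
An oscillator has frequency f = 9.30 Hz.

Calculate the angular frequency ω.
ω = 2πf = 2π×9.3 = 58.43 rad/s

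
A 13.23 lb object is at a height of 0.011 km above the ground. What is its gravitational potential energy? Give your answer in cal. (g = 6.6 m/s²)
PE = mgh = 6.001 kg × 6.6 m/s² × 11 m = 435.7 J = 104.1 cal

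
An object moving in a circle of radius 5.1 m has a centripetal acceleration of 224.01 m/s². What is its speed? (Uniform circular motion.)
v = √(a_c × r) = √(224.01 × 5.1) = 33.8 m/s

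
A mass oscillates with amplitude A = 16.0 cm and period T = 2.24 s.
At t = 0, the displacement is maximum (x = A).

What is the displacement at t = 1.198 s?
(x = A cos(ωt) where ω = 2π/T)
ω = 2π/T = 2π/2.24 = 2.805 rad/s
x = A cos(ωt) = 16.0×cos(2.805×1.198) = -15.62 cm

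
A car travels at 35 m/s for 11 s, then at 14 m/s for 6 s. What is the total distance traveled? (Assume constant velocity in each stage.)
d₁ = v₁t₁ = 35 × 11 = 385 m
d₂ = v₂t₂ = 14 × 6 = 84 m
d_total = 385 + 84 = 469 m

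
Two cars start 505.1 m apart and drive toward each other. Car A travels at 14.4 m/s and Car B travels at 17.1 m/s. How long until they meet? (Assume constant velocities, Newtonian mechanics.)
Combined speed: v_combined = 14.4 + 17.1 = 31.5 m/s
Time to meet: t = d/31.5 = 505.1/31.5 = 16.03 s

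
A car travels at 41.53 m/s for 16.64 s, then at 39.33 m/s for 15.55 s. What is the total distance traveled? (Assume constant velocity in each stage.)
d₁ = v₁t₁ = 41.53 × 16.64 = 691.059 m
d₂ = v₂t₂ = 39.33 × 15.55 = 611.582 m
d_total = 691.059 + 611.582 = 1302.64 m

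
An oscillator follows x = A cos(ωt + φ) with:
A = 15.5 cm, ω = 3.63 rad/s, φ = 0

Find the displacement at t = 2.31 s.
x = A cos(ωt + φ) = 15.5×cos(3.63×2.31 + 0) = -7.853 cm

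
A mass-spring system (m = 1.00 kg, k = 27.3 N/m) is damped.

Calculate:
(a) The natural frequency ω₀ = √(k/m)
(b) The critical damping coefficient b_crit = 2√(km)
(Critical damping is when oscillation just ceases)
ω₀ = √(k/m) = √(27.3/1.0) = 5.225 rad/s
b_crit = 2√(km) = 2√(27.3×1.0) = 10.45 kg/s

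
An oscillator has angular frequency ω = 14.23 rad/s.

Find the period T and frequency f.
T = 2π/ω = 2π/14.23 = 0.4415 s; f = ω/2π = 2.265 Hz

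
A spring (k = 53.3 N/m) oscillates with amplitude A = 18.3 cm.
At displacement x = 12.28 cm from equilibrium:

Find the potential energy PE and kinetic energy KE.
E_total = ½kA² = ½×53.3×(0.183)² = 0.8925 J
PE = ½kx² = ½×53.3×(0.1228)² = 0.4019 J
KE = E_total − PE = 0.4906 J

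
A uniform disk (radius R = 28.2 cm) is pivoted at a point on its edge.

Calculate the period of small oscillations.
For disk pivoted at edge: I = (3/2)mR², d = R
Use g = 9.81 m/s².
I/m = (3/2)R² = 0.1193 m²; d = R = 0.282 m
T = 2π√((3/2)R²/(gR)) = 2π√(3R/(2g)) = 1.305 s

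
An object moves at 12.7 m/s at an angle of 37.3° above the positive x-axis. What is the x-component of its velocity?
vₓ = v cos(θ) = 12.7 × cos(37.3°) = 10.1 m/s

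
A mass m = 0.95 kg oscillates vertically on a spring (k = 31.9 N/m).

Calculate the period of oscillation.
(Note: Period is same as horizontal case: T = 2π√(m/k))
T = 2π√(m/k) = 2π√(0.95/31.9) = 1.084 s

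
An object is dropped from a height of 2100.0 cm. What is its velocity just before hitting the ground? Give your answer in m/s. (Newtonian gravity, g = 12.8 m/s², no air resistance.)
v = √(2gh) (with unit conversion) = 23.19 m/s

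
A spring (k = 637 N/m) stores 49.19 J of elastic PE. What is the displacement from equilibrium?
PE = ½kx² → x = √(2PE/k) = √(2×49.19/637) = 0.393 m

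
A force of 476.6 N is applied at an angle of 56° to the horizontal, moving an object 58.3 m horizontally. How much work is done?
W = Fd cosθ = 476.6×58.3×cos(56°) = 15538.0 J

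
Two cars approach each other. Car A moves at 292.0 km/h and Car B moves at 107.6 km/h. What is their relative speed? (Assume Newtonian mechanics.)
v_rel = v_A + v_B = 292.0 + 107.6 = 399.6 km/h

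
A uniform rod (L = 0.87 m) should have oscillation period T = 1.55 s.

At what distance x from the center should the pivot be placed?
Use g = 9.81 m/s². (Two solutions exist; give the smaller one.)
T = 2π√((L²/12 + x²)/(gx)). Let c = T²g/(4π²) = 0.597.
x² − cx + L²/12 = 0 → x = (c − √(c² − L²/3))/2 = 0.1372 m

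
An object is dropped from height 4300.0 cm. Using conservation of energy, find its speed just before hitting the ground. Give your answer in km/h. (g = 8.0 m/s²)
mgh = ½mv² → v = √(2gh) = √(2×8.0×43) = 26.23 m/s = 94.43 km/h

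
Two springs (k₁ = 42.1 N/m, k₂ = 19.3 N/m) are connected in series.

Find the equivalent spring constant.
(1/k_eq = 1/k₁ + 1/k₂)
1/k_eq = 1/42.1 + 1/19.3 = 0.075566; k_eq = 13.23 N/m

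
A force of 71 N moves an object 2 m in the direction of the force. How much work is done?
W = Fd = 71×2 = 142.0 J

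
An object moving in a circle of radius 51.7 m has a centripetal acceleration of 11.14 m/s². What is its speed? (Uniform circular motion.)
v = √(a_c × r) = √(11.14 × 51.7) = 24.0 m/s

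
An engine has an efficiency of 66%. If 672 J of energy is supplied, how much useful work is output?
W_out = η × W_in = 0.66 × 672 = 443.52 J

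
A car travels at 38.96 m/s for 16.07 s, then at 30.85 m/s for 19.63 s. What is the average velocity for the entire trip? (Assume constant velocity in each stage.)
d₁ = v₁t₁ = 38.96 × 16.07 = 626.087 m
d₂ = v₂t₂ = 30.85 × 19.63 = 605.586 m
d_total = 1231.67 m, t_total = 35.7 s
v_avg = d_total/t_total = 1231.67/35.7 = 34.5 m/s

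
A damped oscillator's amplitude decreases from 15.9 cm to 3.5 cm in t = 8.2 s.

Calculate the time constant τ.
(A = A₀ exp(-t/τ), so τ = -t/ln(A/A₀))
A/A₀ = 3.5/15.9 = 0.2201; ln(A/A₀) = -1.514
τ = −t/ln(A/A₀) = −8.2/-1.514 = 5.418 s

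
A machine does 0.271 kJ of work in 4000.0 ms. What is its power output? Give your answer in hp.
P = W/t = 271 J / 4 s = 67.75 W = 0.09085 hp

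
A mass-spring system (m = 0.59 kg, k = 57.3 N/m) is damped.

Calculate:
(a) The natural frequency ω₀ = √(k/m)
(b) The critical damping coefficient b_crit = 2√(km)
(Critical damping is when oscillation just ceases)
ω₀ = √(k/m) = √(57.3/0.59) = 9.855 rad/s
b_crit = 2√(km) = 2√(57.3×0.59) = 11.63 kg/s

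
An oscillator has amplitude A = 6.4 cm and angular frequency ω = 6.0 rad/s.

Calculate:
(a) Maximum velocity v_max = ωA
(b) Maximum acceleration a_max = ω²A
v_max = ωA = 6.0×0.064 = 0.384 m/s
a_max = ω²A = 6.0²×0.064 = 2.304 m/s²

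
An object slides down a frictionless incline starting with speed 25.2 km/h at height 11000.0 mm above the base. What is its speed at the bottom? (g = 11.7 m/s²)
½mv₀² + mgh = ½mv² → v = √(v₀² + 2gh) = √(7² + 2×11.7×11) = 17.5 m/s = 63.02 km/h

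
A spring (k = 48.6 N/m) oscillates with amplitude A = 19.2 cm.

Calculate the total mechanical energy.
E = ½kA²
E = ½kA² = ½×48.6×(0.192)² = 0.8958 J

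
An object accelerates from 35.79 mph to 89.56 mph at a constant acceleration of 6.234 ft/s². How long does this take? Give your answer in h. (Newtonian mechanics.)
t = (v - v₀)/a (with unit conversion) = 0.003514 h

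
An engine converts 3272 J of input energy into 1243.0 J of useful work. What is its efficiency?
η = W_out/W_in = 1243.0/3272 = 0.3799 = 37.99%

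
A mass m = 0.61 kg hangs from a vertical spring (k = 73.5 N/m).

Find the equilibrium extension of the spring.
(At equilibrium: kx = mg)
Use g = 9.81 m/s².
x_eq = mg/k = 0.61×9.81/73.5 = 0.08142 m = 8.142 cm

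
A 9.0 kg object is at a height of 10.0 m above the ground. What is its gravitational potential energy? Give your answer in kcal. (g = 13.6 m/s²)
PE = mgh = 9 kg × 13.6 m/s² × 10 m = 1224 J = 0.2925 kcal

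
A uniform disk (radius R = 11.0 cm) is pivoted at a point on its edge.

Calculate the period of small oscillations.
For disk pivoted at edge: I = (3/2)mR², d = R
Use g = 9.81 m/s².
I/m = (3/2)R² = 0.01815 m²; d = R = 0.11 m
T = 2π√((3/2)R²/(gR)) = 2π√(3R/(2g)) = 0.8149 s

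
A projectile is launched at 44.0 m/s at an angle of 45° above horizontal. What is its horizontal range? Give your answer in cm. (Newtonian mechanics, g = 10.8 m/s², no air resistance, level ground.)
R = v₀² sin(2θ) / g (with unit conversion) = 17930.0 cm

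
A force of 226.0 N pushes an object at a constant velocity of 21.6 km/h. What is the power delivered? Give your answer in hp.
P = Fv = 226 N × 6 m/s = 1356 W = 1.818 hp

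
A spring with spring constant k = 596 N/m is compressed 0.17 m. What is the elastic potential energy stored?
PE = ½kx² = ½×596×0.17² = 8.612 J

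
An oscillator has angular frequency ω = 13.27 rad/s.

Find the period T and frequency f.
T = 2π/ω = 2π/13.27 = 0.4735 s; f = ω/2π = 2.112 Hz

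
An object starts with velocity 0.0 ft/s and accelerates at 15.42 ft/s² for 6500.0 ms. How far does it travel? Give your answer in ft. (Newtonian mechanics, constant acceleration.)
d = v₀t + ½at² (with unit conversion) = 325.7 ft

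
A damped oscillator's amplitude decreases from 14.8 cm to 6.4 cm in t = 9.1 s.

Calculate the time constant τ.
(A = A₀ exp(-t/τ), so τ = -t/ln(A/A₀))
A/A₀ = 6.4/14.8 = 0.4324; ln(A/A₀) = -0.8383
τ = −t/ln(A/A₀) = −9.1/-0.8383 = 10.85 s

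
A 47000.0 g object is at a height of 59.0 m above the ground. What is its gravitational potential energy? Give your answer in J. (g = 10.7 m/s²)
PE = mgh = 47 kg × 10.7 m/s² × 59 m = 2.967e+04 J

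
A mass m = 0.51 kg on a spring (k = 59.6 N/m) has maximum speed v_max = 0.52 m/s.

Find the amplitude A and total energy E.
½mv²_max = ½kA² → A = v_max√(m/k) = 0.52×√(0.51/59.6) = 0.0481 m = 4.81 cm
E = ½mv²_max = ½×0.51×0.52² = 0.06895 J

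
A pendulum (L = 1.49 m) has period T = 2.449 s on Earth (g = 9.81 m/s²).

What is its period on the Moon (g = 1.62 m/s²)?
T = 2π√(L/g), so T_moon/T_earth = √(g_earth/g_moon)
T_moon = 2π√(1.49/1.62) = 6.026 s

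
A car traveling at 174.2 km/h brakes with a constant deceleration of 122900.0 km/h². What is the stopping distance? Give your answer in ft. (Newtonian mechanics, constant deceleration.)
d = v₀² / (2a) (with unit conversion) = 405.0 ft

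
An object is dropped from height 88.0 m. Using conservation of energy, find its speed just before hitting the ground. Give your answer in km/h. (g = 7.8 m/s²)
mgh = ½mv² → v = √(2gh) = √(2×7.8×88) = 37.05 m/s = 133.4 km/h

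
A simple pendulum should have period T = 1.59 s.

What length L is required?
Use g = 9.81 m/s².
T = 2π√(L/g) → L = g(T/2π)² = 9.81×(1.59/2π)² = 0.6282 m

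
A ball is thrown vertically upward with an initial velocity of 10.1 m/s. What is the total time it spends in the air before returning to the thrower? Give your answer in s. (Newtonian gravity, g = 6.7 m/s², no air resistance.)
t_total = 2v₀/g = 3.015 s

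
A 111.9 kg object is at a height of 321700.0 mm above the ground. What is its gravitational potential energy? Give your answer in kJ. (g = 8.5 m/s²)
PE = mgh = 111.9 kg × 8.5 m/s² × 321.7 m = 3.06e+05 J = 306.0 kJ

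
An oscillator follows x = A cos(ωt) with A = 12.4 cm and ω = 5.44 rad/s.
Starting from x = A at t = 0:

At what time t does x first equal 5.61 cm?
cos(ωt) = x/A = 5.61/12.4 = 0.4524
ωt = arccos(0.4524) = 1.101 rad
t = 1.101/5.44 = 0.2024 s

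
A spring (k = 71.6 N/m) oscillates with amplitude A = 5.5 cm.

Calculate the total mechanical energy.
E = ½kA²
E = ½kA² = ½×71.6×(0.055)² = 0.1083 J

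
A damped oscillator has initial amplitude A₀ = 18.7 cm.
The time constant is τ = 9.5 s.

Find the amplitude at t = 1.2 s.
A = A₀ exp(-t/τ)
A = A₀ exp(−t/τ) = 18.7×exp(−1.2/9.5) = 16.48 cm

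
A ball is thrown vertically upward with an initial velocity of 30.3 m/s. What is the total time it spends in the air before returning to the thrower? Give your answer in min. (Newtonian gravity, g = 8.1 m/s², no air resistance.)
t_total = 2v₀/g (with unit conversion) = 0.1247 min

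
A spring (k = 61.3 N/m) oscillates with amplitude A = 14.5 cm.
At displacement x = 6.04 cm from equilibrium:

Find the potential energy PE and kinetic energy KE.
E_total = ½kA² = ½×61.3×(0.145)² = 0.6444 J
PE = ½kx² = ½×61.3×(0.0604)² = 0.1118 J
KE = E_total − PE = 0.5326 J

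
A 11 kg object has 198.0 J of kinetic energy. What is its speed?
KE = ½mv² → v = √(2KE/m) = √(2×198.0/11) = 6.0 m/s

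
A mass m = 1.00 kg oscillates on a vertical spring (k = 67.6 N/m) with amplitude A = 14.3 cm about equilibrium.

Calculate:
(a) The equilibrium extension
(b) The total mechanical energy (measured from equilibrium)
x_eq = mg/k = 1.0×9.81/67.6 = 0.1451 m = 14.51 cm
E = ½kA² = ½×67.6×(0.143)² = 0.6912 J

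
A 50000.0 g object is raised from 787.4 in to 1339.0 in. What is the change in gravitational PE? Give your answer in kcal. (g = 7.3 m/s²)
ΔPE = mg(h₂ − h₁) = 50 kg × 7.3 m/s² × (34.01 − 20) m = 5114 J = 1.222 kcal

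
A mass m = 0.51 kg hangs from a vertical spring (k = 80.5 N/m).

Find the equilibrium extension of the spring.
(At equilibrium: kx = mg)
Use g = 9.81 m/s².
x_eq = mg/k = 0.51×9.81/80.5 = 0.06215 m = 6.215 cm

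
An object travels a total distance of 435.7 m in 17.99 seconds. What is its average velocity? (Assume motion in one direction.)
v_avg = Δd / Δt = 435.7 / 17.99 = 24.22 m/s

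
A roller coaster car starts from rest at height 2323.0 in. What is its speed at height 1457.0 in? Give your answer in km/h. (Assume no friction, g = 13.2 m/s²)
mgh₁ = ½mv₂² + mgh₂ → v₂ = √(2g(h₁−h₂)) = √(2×13.2×(59−37.01)) = 24.1 m/s = 86.75 km/h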